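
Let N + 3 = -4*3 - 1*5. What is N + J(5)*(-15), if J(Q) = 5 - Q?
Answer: -20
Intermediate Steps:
N = -20 (N = -3 + (-4*3 - 1*5) = -3 + (-12 - 5) = -3 - 17 = -20)
N + J(5)*(-15) = -20 + (5 - 1*5)*(-15) = -20 + (5 - 5)*(-15) = -20 + 0*(-15) = -20 + 0 = -20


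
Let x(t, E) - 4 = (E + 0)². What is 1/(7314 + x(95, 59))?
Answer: 1/10799 ≈ 9.2601e-5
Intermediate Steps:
x(t, E) = 4 + E² (x(t, E) = 4 + (E + 0)² = 4 + E²)
1/(7314 + x(95, 59)) = 1/(7314 + (4 + 59²)) = 1/(7314 + (4 + 3481)) = 1/(7314 + 3485) = 1/10799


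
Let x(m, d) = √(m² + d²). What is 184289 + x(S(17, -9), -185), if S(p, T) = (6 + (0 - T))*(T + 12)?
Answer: 184289 + 25*√58 ≈ 1.8448e+5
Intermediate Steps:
S(p, T) = (6 - T)*(12 + T)
x(m, d) = √(d² + m²)
184289 + x(S(17, -9), -185) = 184289 + √((-185)² + (72 - 1*(-9)² - 6*(-9))²) = 184289 + √(34225 + (72 - 1*81 + 54)²) = 184289 + √(34225 + (72 - 81 + 54)²) = 184289 + √(34225 + 45²) = 184289 + √(34225 + 2025) = 184289 + √36250 = 184289 + 25*√58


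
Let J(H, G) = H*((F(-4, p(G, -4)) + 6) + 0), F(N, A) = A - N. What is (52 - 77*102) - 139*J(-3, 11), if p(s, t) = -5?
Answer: -5717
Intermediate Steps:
J(H, G) = 5*H (J(H, G) = H*(((-5 - 1*(-4)) + 6) + 0) = H*(((-5 + 4) + 6) + 0) = H*((-1 + 6) + 0) = H*(5 + 0) = H*5 = 5*H)
(52 - 77*102) - 139*J(-3, 11) = (52 - 77*102) - 139*5*(-3) = (52 - 7854) - 139*(-15) = -7802 - 1*(-2085) = -7802 + 2085 = -5717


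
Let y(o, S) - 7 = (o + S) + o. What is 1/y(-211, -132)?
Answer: -1/547 ≈ -0.0018282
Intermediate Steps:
y(o, S) = 7 + S + 2*o (y(o, S) = 7 + ((o + S) + o) = 7 + ((S + o) + o) = 7 + (S + 2*o) = 7 + S + 2*o)
1/y(-211, -132) = 1/(7 - 132 + 2*(-211)) = 1/(7 - 132 - 422) = 1/(-547) = -1/547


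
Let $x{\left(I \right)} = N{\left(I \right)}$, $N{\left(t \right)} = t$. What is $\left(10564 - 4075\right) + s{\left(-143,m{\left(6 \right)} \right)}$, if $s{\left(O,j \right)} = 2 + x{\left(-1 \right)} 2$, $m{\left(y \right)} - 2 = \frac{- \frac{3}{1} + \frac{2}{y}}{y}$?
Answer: $6489$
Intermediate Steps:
$x{\left(I \right)} = I$
$m{\left(y \right)} = 2 + \frac{-3 + \frac{2}{y}}{y}$ ($m{\left(y \right)} = 2 + \frac{- \frac{3}{1} + \frac{2}{y}}{y} = 2 + \frac{\left(-3\right) 1 + \frac{2}{y}}{y} = 2 + \frac{-3 + \frac{2}{y}}{y}$)
$s{\left(O,j \right)} = 0$ ($s{\left(O,j \right)} = 2 - 2 = 0$)
$\left(10564 - 4075\right) + s{\left(-143,m{\left(6 \right)} \right)} = \left(10564 - 4075\right) + 0 = 6489 + 0 = 6489$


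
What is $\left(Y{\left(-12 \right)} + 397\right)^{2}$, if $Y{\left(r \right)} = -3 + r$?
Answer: $145924$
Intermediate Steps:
$\left(Y{\left(-12 \right)} + 397\right)^{2} = \left(\left(-3 - 12\right) + 397\right)^{2} = \left(-15 + 397\right)^{2} = 382^{2} = 145924$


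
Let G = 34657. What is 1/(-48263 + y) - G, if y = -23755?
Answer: -2495927827/72018 ≈ -34657.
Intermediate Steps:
1/(-48263 + y) - G = 1/(-48263 - 23755) - 1*34657 = 1/(-72018) - 34657 = -1/72018 - 34657 = -2495927827/72018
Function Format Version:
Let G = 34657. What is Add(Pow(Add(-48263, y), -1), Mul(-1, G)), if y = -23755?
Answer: Rational(-2495927827, 72018) ≈ -34657.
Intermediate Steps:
Add(Pow(Add(-48263, y), -1), Mul(-1, G)) = Add(Pow(Add(-48263, -23755), -1), Mul(-1, 34657)) = Add(Pow(-72018, -1), -34657) = Add(Rational(-1, 72018), -34657) = Rational(-2495927827, 72018)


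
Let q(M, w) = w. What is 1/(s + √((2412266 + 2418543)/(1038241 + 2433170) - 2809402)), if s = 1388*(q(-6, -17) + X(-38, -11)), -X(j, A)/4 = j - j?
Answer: -81911413956/1942534307881189 - I*√33855227984954617743/1942534307881189 ≈ -4.2167e-5 - 2.9953e-6*I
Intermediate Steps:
X(j, A) = 0 (X(j, A) = -4*(j - j) = -4*0 = 0)
s = -23596 (s = 1388*(-17 + 0) = 1388*(-17) = -23596)
1/(s + √((2412266 + 2418543)/(1038241 + 2433170) - 2809402)) = 1/(-23596 + √((2412266 + 2418543)/(1038241 + 2433170) - 2809402)) = 1/(-23596 + √(4830809/3471411 - 2809402)) = 1/(-23596 + √(-9752584175413/3471411)) = 1/(-23596 + I*√33855227984954617743/3471411)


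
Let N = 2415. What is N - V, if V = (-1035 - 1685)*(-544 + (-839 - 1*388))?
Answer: -4814705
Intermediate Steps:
V = 4817120 (V = -2720*(-544 + (-839 - 388)) = -2720*(-544 - 1227) = -2720*(-1771) = 4817120)
N - V = 2415 - 1*4817120 = 2415 - 4817120 = -4814705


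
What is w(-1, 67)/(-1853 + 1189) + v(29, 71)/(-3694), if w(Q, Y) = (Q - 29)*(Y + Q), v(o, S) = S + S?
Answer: 902479/306602 ≈ 2.9435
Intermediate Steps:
v(o, S) = 2*S
w(Q, Y) = (-29 + Q)*(Q + Y)
w(-1, 67)/(-1853 + 1189) + v(29, 71)/(-3694) = ((-1)**2 - 29*(-1) - 29*67 - 1*67)/(-1853 + 1189) + (2*71)/(-3694) = (1 + 29 - 1943 - 67)/(-664) + 142*(-1/3694) = -1980*(-1/664) - 71/1847 = 495/166 - 71/1847 = 902479/306602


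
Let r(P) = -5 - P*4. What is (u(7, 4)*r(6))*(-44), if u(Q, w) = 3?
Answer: 3828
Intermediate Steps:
r(P) = -5 - 4*P
(u(7, 4)*r(6))*(-44) = (3*(-5 - 4*6))*(-44) = (3*(-5 - 24))*(-44) = (3*(-29))*(-44) = -87*(-44) = 3828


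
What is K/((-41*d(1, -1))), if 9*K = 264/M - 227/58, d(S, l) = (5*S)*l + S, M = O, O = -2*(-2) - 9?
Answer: -16447/428040 ≈ -0.038424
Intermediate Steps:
O = -5 (O = 4 - 9 = -5)
M = -5
d(S, l) = S + 5*S*l (d(S, l) = 5*S*l + S = S + 5*S*l)
K = -16447/2610 (K = (264/(-5) - 227/58)/9 = (264*(-⅕) - 227*1/58)/9 = (-264/5 - 227/58)/9 = (⅑)*(-16447/290) = -16447/2610 ≈ -6.3015)
K/((-41*d(1, -1))) = -16447*(-1/(41*(1 + 5*(-1))))/2610 = -16447*(-1/(41*(1 - 5)))/2610 = -16447/(2610*((-41*(-4)))) = -16447/2610/164 = -16447/2610*1/164 = -16447/428040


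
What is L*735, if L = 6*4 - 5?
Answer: 13965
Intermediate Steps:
L = 19 (L = 24 - 5 = 19)
L*735 = 19*735 = 13965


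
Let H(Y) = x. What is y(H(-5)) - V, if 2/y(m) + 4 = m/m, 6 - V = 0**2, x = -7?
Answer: -20/3 ≈ -6.6667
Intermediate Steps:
H(Y) = -7
V = 6 (V = 6 - 1*0**2 = 6 - 1*0 = 6 + 0 = 6)
y(m) = -2/3 (y(m) = 2/(-4 + m/m) = 2/(-4 + 1) = 2/(-3) = 2*(-1/3) = -2/3)
y(H(-5)) - V = -2/3 - 1*6 = -2/3 - 6 = -20/3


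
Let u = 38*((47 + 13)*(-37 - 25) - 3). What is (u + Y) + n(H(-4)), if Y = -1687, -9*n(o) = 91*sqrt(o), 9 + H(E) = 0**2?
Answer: -143161 - 91*I/3 ≈ -1.4316e+5 - 30.333*I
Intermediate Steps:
H(E) = -9 (H(E) = -9 + 0**2 = -9 + 0 = -9)
n(o) = -91*sqrt(o)/9
u = -141474 (u = 38*(60*(-62) - 3) = 38*(-3720 - 3) = 38*(-3723) = -141474)
(u + Y) + n(H(-4)) = (-141474 - 1687) - 91*I/3 = -143161 - 91*I/3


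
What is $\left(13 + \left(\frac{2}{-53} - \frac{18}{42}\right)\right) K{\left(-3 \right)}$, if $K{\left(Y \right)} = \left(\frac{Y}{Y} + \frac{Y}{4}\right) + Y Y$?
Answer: $\frac{86025}{742} \approx 115.94$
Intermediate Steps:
$K{\left(Y \right)} = 1 + Y^{2} + \frac{Y}{4}$ ($K{\left(Y \right)} = \left(1 + Y \frac{1}{4}\right) + Y^{2} = \left(1 + \frac{Y}{4}\right) + Y^{2} = 1 + Y^{2} + \frac{Y}{4}$)
$\left(13 + \left(\frac{2}{-53} - \frac{18}{42}\right)\right) K{\left(-3 \right)} = \left(13 + \left(\frac{2}{-53} - \frac{18}{42}\right)\right) \left(1 + \left(-3\right)^{2} + \frac{1}{4} \left(-3\right)\right) = \left(13 + \left(2 \left(- \frac{1}{53}\right) - \frac{3}{7}\right)\right) \left(1 + 9 - \frac{3}{4}\right) = \left(13 - \frac{173}{371}\right) \frac{37}{4} = \frac{4650}{371} \cdot \frac{37}{4} = \frac{86025}{742}$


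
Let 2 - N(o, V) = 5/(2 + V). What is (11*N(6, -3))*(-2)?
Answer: -154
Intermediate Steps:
N(o, V) = 2 - 5/(2 + V)
(11*N(6, -3))*(-2) = (11*((-1 + 2*(-3))/(2 - 3)))*(-2) = (11*((-1 - 6)/(-1)))*(-2) = (11*(-1*(-7)))*(-2) = (11*7)*(-2) = 77*(-2) = -154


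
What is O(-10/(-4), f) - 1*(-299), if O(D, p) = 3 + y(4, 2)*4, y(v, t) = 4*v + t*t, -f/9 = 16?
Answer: 382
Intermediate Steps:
f = -144 (f = -9*16 = -144)
y(v, t) = t² + 4*v (y(v, t) = 4*v + t² = t² + 4*v)
O(D, p) = 83 (O(D, p) = 3 + (2² + 4*4)*4 = 3 + (4 + 16)*4 = 3 + 20*4 = 3 + 80 = 83)
O(-10/(-4), f) - 1*(-299) = 83 - 1*(-299) = 83 + 299 = 382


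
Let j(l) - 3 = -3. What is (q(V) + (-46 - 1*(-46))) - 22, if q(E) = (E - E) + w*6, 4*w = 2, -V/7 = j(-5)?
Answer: -19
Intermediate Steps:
j(l) = 0 (j(l) = 3 - 3 = 0)
V = 0 (V = -7*0 = 0)
w = ½ (w = (¼)*2 = ½ ≈ 0.50000)
q(E) = 3 (q(E) = (E - E) + (½)*6 = 0 + 3 = 3)
(q(V) + (-46 - 1*(-46))) - 22 = (3 + (-46 - 1*(-46))) - 22 = (3 + (-46 + 46)) - 22 = (3 + 0) - 22 = 3 - 22 = -19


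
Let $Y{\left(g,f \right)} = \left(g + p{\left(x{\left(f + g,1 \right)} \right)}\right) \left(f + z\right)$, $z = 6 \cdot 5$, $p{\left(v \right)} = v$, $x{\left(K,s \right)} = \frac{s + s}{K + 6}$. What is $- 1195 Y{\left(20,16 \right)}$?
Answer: $- \frac{23142370}{21} \approx -1.102 \cdot 10^{6}$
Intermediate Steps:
$x{\left(K,s \right)} = \frac{2 s}{6 + K}$
$z = 30$
$Y{\left(g,f \right)} = \left(30 + f\right) \left(g + \frac{2}{6 + f + g}\right)$ ($Y{\left(g,f \right)} = \left(g + 2 \cdot 1 \frac{1}{6 + \left(f + g\right)}\right) \left(f + 30\right) = \left(g + 2 \cdot 1 \frac{1}{6 + f + g}\right) \left(30 + f\right) = \left(g + \frac{2}{6 + f + g}\right) \left(30 + f\right) = \left(30 + f\right) \left(g + \frac{2}{6 + f + g}\right)$)
$- 1195 Y{\left(20,16 \right)} = - 1195 \frac{60 + 2 \cdot 16 + 20 \left(30 + 16\right) \left(6 + 16 + 20\right)}{6 + 16 + 20} = - 1195 \frac{60 + 32 + 20 \cdot 46 \cdot 42}{42} = - 1195 \frac{60 + 32 + 38640}{42} = - 1195 \cdot \frac{1}{42} \cdot 38732 = \left(-1195\right) \frac{19366}{21} = - \frac{23142370}{21}$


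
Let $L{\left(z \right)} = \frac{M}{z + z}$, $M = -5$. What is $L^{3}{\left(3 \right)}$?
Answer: $- \frac{125}{216} \approx -0.5787$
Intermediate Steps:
$L{\left(z \right)} = - \frac{5}{2 z}$ ($L{\left(z \right)} = - \frac{5}{z + z} = - \frac{5}{2 z}$)
$L^{3}{\left(3 \right)} = \left(- \frac{5}{2 \cdot 3}\right)^{3} = \left(\left(- \frac{5}{2}\right) \frac{1}{3}\right)^{3} = \left(- \frac{5}{6}\right)^{3} = - \frac{125}{216}$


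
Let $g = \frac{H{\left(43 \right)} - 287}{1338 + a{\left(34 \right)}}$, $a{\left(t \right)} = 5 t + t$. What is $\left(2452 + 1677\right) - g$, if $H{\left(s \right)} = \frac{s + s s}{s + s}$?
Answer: $\frac{6367183}{1542} \approx 4129.2$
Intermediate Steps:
$a{\left(t \right)} = 6 t$
$H{\left(s \right)} = \frac{s + s^{2}}{2 s}$
$g = - \frac{265}{1542}$ ($g = \frac{\left(\frac{1}{2} + \frac{1}{2} \cdot 43\right) - 287}{1338 + 6 \cdot 34} = \frac{\left(\frac{1}{2} + \frac{43}{2}\right) - 287}{1338 + 204} = \frac{22 - 287}{1542} = \left(-265\right) \frac{1}{1542} = - \frac{265}{1542} \approx -0.17185$)
$\left(2452 + 1677\right) - g = \left(2452 + 1677\right) - - \frac{265}{1542} = 4129 + \frac{265}{1542} = \frac{6367183}{1542}$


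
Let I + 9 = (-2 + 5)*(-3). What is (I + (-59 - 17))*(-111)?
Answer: 10434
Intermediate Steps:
I = -18 (I = -9 + (-2 + 5)*(-3) = -9 + 3*(-3) = -9 - 9 = -18)
(I + (-59 - 17))*(-111) = (-18 + (-59 - 17))*(-111) = (-18 - 76)*(-111) = -94*(-111) = 10434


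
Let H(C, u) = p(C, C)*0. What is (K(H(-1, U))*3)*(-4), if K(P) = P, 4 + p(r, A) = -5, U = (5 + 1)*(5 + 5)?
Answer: 0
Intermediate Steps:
U = 60 (U = 6*10 = 60)
p(r, A) = -9 (p(r, A) = -4 - 5 = -9)
H(C, u) = 0 (H(C, u) = -9*0 = 0)
(K(H(-1, U))*3)*(-4) = (0*3)*(-4) = 0*(-4) = 0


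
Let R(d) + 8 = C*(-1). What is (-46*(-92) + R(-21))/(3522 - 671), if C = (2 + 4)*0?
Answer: 4224/2851 ≈ 1.4816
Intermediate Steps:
C = 0 (C = 6*0 = 0)
R(d) = -8 (R(d) = -8 + 0*(-1) = -8 + 0 = -8)
(-46*(-92) + R(-21))/(3522 - 671) = (-46*(-92) - 8)/(3522 - 671) = (4232 - 8)/2851 = 4224*(1/2851) = 4224/2851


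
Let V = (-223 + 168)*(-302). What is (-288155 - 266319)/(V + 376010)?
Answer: -277237/196310 ≈ -1.4122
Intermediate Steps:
V = 16610 (V = -55*(-302) = 16610)
(-288155 - 266319)/(V + 376010) = (-288155 - 266319)/(16610 + 376010) = -554474/392620 = -554474*1/392620 = -277237/196310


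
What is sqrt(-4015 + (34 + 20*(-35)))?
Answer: I*sqrt(4681) ≈ 68.418*I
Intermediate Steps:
sqrt(-4015 + (34 + 20*(-35))) = sqrt(-4015 + (34 - 700)) = sqrt(-4015 - 666) = sqrt(-4681) = I*sqrt(4681)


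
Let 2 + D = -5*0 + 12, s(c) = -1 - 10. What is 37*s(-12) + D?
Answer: -397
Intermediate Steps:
s(c) = -11
D = 10 (D = -2 + (-5*0 + 12) = -2 + (0 + 12) = -2 + 12 = 10)
37*s(-12) + D = 37*(-11) + 10 = -407 + 10 = -397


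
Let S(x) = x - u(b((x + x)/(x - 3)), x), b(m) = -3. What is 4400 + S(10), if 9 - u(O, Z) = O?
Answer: 4398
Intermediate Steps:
u(O, Z) = 9 - O
S(x) = -12 + x (S(x) = x - (9 - 1*(-3)) = x - (9 + 3) = x - 1*12 = x - 12 = -12 + x)
4400 + S(10) = 4400 + (-12 + 10) = 4400 - 2 = 4398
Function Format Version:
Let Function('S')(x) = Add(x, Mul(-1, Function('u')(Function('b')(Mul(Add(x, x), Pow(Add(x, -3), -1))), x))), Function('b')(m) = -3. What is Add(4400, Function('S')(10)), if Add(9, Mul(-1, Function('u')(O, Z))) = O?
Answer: 4398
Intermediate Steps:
Function('u')(O, Z) = Add(9, Mul(-1, O))
Function('S')(x) = Add(-12, x) (Function('S')(x) = Add(x, Mul(-1, Add(9, Mul(-1, -3)))) = Add(x, Mul(-1, Add(9, 3))) = Add(x, Mul(-1, 12)) = Add(x, -12) = Add(-12, x))
Add(4400, Function('S')(10)) = Add(4400, Add(-12, 10)) = Add(4400, -2) = 4398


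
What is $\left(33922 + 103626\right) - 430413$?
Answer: $-292865$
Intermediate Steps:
$\left(33922 + 103626\right) - 430413 = 137548 - 430413 = -292865$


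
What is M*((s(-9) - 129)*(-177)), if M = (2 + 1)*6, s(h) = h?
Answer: 439668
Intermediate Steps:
M = 18 (M = 3*6 = 18)
M*((s(-9) - 129)*(-177)) = 18*((-9 - 129)*(-177)) = 18*(-138*(-177)) = 18*24426 = 439668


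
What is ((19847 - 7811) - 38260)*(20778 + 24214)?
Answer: -1179870208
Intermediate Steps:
((19847 - 7811) - 38260)*(20778 + 24214) = (12036 - 38260)*44992 = -26224*44992 = -1179870208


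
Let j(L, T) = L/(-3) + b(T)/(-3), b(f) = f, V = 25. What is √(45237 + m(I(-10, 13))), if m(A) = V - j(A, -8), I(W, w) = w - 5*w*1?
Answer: √45242 ≈ 212.70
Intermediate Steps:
j(L, T) = -L/3 - T/3 (j(L, T) = L/(-3) + T/(-3) = L*(-⅓) + T*(-⅓) = -L/3 - T/3)
I(W, w) = -4*w (I(W, w) = w - 5*w = -4*w)
m(A) = 67/3 + A/3 (m(A) = 25 - (-A/3 - ⅓*(-8)) = 25 - (-A/3 + 8/3) = 25 - (8/3 - A/3) = 25 + (-8/3 + A/3) = 67/3 + A/3)
√(45237 + m(I(-10, 13))) = √(45237 + (67/3 + (-4*13)/3)) = √(45237 + (67/3 + (⅓)*(-52))) = √(45237 + (67/3 - 52/3)) = √(45237 + 5) = √45242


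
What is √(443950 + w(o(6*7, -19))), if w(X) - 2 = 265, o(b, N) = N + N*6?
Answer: √444217 ≈ 666.50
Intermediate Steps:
o(b, N) = 7*N (o(b, N) = N + 6*N = 7*N)
w(X) = 267 (w(X) = 2 + 265 = 267)
√(443950 + w(o(6*7, -19))) = √(443950 + 267) = √444217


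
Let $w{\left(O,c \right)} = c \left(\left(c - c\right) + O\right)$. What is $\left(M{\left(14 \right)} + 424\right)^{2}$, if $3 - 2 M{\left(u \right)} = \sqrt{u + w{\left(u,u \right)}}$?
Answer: $\frac{\left(851 - \sqrt{210}\right)^{2}}{4} \approx 1.7494 \cdot 10^{5}$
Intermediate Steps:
$w{\left(O,c \right)} = O c$ ($w{\left(O,c \right)} = c \left(0 + O\right) = c O = O c$)
$M{\left(u \right)} = \frac{3}{2} - \frac{\sqrt{u + u^{2}}}{2}$ ($M{\left(u \right)} = \frac{3}{2} - \frac{\sqrt{u + u u}}{2} = \frac{3}{2} - \frac{\sqrt{u + u^{2}}}{2}$)
$\left(M{\left(14 \right)} + 424\right)^{2} = \left(\left(\frac{3}{2} - \frac{\sqrt{14 \left(1 + 14\right)}}{2}\right) + 424\right)^{2} = \left(\left(\frac{3}{2} - \frac{\sqrt{14 \cdot 15}}{2}\right) + 424\right)^{2} = \left(\left(\frac{3}{2} - \frac{\sqrt{210}}{2}\right) + 424\right)^{2} = \left(\frac{851}{2} - \frac{\sqrt{210}}{2}\right)^{2}$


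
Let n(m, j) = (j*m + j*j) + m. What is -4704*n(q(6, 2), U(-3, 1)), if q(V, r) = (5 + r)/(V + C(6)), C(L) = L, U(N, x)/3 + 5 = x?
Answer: -647192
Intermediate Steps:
U(N, x) = -15 + 3*x
q(V, r) = (5 + r)/(6 + V) (q(V, r) = (5 + r)/(V + 6) = (5 + r)/(6 + V))
n(m, j) = m + j² + j*m (n(m, j) = (j*m + j²) + m = (j² + j*m) + m = m + j² + j*m)
-4704*n(q(6, 2), U(-3, 1)) = -4704*((5 + 2)/(6 + 6) + (-15 + 3*1)² + (-15 + 3*1)*((5 + 2)/(6 + 6))) = -4704*(7/12 + (-15 + 3)² + (-15 + 3)*(7/12)) = -4704*((1/12)*7 + (-12)² - 7) = -4704*(7/12 + 144 - 12*7/12) = -4704*(7/12 + 144 - 7) = -4704*1651/12 = -647192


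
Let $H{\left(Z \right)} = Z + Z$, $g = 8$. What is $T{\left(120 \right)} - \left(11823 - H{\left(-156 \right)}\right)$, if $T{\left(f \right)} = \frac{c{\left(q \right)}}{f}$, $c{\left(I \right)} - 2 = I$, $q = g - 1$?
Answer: $- \frac{485397}{40} \approx -12135.0$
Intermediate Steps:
$H{\left(Z \right)} = 2 Z$
$q = 7$ ($q = 8 - 1 = 7$)
$c{\left(I \right)} = 2 + I$
$T{\left(f \right)} = \frac{9}{f}$ ($T{\left(f \right)} = \frac{2 + 7}{f} = \frac{9}{f}$)
$T{\left(120 \right)} - \left(11823 - H{\left(-156 \right)}\right) = \frac{9}{120} - \left(11823 - 2 \left(-156\right)\right) = 9 \cdot \frac{1}{120} - \left(11823 - -312\right) = \frac{3}{40} - \left(11823 + 312\right) = \frac{3}{40} - 12135 = - \frac{485397}{40}$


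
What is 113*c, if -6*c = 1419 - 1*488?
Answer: -105203/6 ≈ -17534.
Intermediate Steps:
c = -931/6 (c = -(1419 - 1*488)/6 = -(1419 - 488)/6 = -⅙*931 = -931/6 ≈ -155.17)
113*c = 113*(-931/6) = -105203/6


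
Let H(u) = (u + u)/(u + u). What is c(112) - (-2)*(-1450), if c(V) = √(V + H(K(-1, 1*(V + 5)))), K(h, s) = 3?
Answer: -2900 + √113 ≈ -2889.4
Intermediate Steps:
H(u) = 1 (H(u) = (2*u)/((2*u)) = (2*u)*(1/(2*u)) = 1)
c(V) = √(1 + V) (c(V) = √(V + 1) = √(1 + V))
c(112) - (-2)*(-1450) = √(1 + 112) - (-2)*(-1450) = √113 - 1*2900 = √113 - 2900 = -2900 + √113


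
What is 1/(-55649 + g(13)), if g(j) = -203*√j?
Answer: -55649/3096275484 + 203*√13/3096275484 ≈ -1.7736e-5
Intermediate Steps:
1/(-55649 + g(13)) = 1/(-55649 - 203*√13)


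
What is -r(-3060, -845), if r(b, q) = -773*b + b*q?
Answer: -4951080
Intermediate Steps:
-r(-3060, -845) = -(-3060)*(-773 - 845) = -(-3060)*(-1618) = -1*4951080 = -4951080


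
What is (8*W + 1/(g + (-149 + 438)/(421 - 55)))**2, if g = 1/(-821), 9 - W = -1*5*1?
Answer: 720043269638884/56123031409 ≈ 12830.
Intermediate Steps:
W = 14 (W = 9 - (-1*5) = 9 - (-5) = 9 - 1*(-5) = 9 + 5 = 14)
g = -1/821 ≈ -0.0012180
(8*W + 1/(g + (-149 + 438)/(421 - 55)))**2 = (8*14 + 1/(-1/821 + (-149 + 438)/(421 - 55)))**2 = (112 + 1/(-1/821 + 289/366))**2 = (112 + 1/(236903/300486))**2 = (112 + 300486/236903)**2 = (26833622/236903)**2 = 720043269638884/56123031409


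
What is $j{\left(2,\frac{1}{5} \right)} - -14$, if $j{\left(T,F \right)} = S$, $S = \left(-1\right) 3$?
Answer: $11$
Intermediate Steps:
$S = -3$
$j{\left(T,F \right)} = -3$
$j{\left(2,\frac{1}{5} \right)} - -14 = -3 - -14 = -3 + 14 = 11$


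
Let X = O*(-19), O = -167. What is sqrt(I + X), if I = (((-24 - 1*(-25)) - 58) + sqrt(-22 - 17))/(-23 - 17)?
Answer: sqrt(1269770 - 10*I*sqrt(39))/20 ≈ 56.342 - 0.0013855*I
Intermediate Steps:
X = 3173 (X = -167*(-19) = 3173)
I = 57/40 - I*sqrt(39)/40 (I = (((-24 + 25) - 58) + sqrt(-39))/(-40) = -((1 - 58) + I*sqrt(39))/40 = -(-57 + I*sqrt(39))/40 = 57/40 - I*sqrt(39)/40 ≈ 1.425 - 0.15613*I)
sqrt(I + X) = sqrt((57/40 - I*sqrt(39)/40) + 3173) = sqrt(126977/40 - I*sqrt(39)/40)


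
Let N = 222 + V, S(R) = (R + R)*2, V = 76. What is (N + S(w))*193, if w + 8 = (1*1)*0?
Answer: 51338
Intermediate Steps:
w = -8 (w = -8 + (1*1)*0 = -8 + 1*0 = -8 + 0 = -8)
S(R) = 4*R (S(R) = (2*R)*2 = 4*R)
N = 298 (N = 222 + 76 = 298)
(N + S(w))*193 = (298 + 4*(-8))*193 = (298 - 32)*193 = 266*193 = 51338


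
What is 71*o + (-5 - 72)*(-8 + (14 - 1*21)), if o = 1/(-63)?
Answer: 72694/63 ≈ 1153.9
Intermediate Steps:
o = -1/63 ≈ -0.015873
71*o + (-5 - 72)*(-8 + (14 - 1*21)) = 71*(-1/63) + (-5 - 72)*(-8 + (14 - 1*21)) = -71/63 - 77*(-8 + (14 - 21)) = -71/63 - 77*(-8 - 7) = -71/63 - 77*(-15) = -71/63 + 1155 = 72694/63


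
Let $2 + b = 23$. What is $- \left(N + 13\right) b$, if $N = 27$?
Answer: $-840$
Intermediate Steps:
$b = 21$ ($b = -2 + 23 = 21$)
$- \left(N + 13\right) b = - \left(27 + 13\right) 21 = - 40 \cdot 21 = \left(-1\right) 840 = -840$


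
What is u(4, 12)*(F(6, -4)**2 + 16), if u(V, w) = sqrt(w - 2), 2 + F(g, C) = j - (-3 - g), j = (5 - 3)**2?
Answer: 137*sqrt(10) ≈ 433.23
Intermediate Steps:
j = 4 (j = 2**2 = 4)
F(g, C) = 5 + g (F(g, C) = -2 + (4 - (-3 - g)) = -2 + (4 + (3 + g)) = -2 + (7 + g) = 5 + g)
u(V, w) = sqrt(-2 + w)
u(4, 12)*(F(6, -4)**2 + 16) = sqrt(-2 + 12)*((5 + 6)**2 + 16) = sqrt(10)*(11**2 + 16) = sqrt(10)*(121 + 16) = sqrt(10)*137 = 137*sqrt(10)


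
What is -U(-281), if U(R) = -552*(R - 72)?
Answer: -194856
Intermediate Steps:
U(R) = 39744 - 552*R (U(R) = -552*(-72 + R) = 39744 - 552*R)
-U(-281) = -(39744 - 552*(-281)) = -(39744 + 155112) = -1*194856 = -194856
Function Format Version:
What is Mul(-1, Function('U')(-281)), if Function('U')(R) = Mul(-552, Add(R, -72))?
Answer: -194856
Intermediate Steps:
Function('U')(R) = Add(39744, Mul(-552, R)) (Function('U')(R) = Mul(-552, Add(-72, R)) = Add(39744, Mul(-552, R)))
Mul(-1, Function('U')(-281)) = Mul(-1, Add(39744, Mul(-552, -281))) = Mul(-1, Add(39744, 155112)) = Mul(-1, 194856) = -194856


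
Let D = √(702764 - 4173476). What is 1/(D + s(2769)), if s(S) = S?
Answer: 923/3712691 - 2*I*√867678/11138073 ≈ 0.00024861 - 0.00016726*I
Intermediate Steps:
D = 2*I*√867678 (D = √(-3470712) = 2*I*√867678 ≈ 1863.0*I)
1/(D + s(2769)) = 1/(2*I*√867678 + 2769) = 1/(2769 + 2*I*√867678)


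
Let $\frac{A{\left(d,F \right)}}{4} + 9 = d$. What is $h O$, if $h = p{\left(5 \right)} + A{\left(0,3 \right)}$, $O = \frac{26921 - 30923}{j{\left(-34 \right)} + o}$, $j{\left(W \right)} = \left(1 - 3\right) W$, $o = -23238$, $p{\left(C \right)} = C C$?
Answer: $- \frac{22011}{11585} \approx -1.9$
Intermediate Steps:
$A{\left(d,F \right)} = -36 + 4 d$
$p{\left(C \right)} = C^{2}$
$j{\left(W \right)} = - 2 W$
$O = \frac{2001}{11585}$ ($O = \frac{26921 - 30923}{\left(-2\right) \left(-34\right) - 23238} = - \frac{4002}{68 - 23238} = - \frac{4002}{-23170} = \left(-4002\right) \left(- \frac{1}{23170}\right) = \frac{2001}{11585} \approx 0.17272$)
$h = -11$ ($h = 5^{2} + \left(-36 + 4 \cdot 0\right) = 25 + \left(-36 + 0\right) = 25 - 36 = -11$)
$h O = \left(-11\right) \frac{2001}{11585} = - \frac{22011}{11585}$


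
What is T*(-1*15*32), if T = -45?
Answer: 21600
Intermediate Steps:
T*(-1*15*32) = -45*(-1*15)*32 = -(-675)*32 = -45*(-480) = 21600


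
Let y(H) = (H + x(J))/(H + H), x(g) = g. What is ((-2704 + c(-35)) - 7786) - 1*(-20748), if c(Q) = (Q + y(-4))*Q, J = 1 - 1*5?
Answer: 11448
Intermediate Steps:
J = -4 (J = 1 - 5 = -4)
y(H) = (-4 + H)/(2*H) (y(H) = (H - 4)/(H + H) = (-4 + H)/((2*H)) = (-4 + H)*(1/(2*H)) = (-4 + H)/(2*H))
c(Q) = Q*(1 + Q) (c(Q) = (Q + (1/2)*(-4 - 4)/(-4))*Q = (Q + (1/2)*(-1/4)*(-8))*Q = (Q + 1)*Q = (1 + Q)*Q = Q*(1 + Q))
((-2704 + c(-35)) - 7786) - 1*(-20748) = ((-2704 - 35*(1 - 35)) - 7786) - 1*(-20748) = ((-2704 - 35*(-34)) - 7786) + 20748 = ((-2704 + 1190) - 7786) + 20748 = (-1514 - 7786) + 20748 = -9300 + 20748 = 11448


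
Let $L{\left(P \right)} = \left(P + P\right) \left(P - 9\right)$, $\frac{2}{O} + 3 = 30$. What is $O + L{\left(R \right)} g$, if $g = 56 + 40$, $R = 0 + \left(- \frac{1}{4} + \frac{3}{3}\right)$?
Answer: $- \frac{32074}{27} \approx -1187.9$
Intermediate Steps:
$O = \frac{2}{27}$ ($O = \frac{2}{-3 + 30} = \frac{2}{27} \approx 0.074074$)
$R = \frac{3}{4}$ ($R = 0 + \left(\left(-1\right) \frac{1}{4} + 3 \cdot \frac{1}{3}\right) = 0 + \left(- \frac{1}{4} + 1\right) = 0 + \frac{3}{4} = \frac{3}{4} \approx 0.75$)
$g = 96$
$L{\left(P \right)} = 2 P \left(-9 + P\right)$
$O + L{\left(R \right)} g = \frac{2}{27} + 2 \cdot \frac{3}{4} \left(-9 + \frac{3}{4}\right) 96 = \frac{2}{27} + 2 \cdot \frac{3}{4} \left(- \frac{33}{4}\right) 96 = \frac{2}{27} - 1188 = - \frac{32074}{27}$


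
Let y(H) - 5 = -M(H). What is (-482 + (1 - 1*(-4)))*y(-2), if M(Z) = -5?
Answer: -4770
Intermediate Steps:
y(H) = 10 (y(H) = 5 - 1*(-5) = 5 + 5 = 10)
(-482 + (1 - 1*(-4)))*y(-2) = (-482 + (1 - 1*(-4)))*10 = (-482 + (1 + 4))*10 = (-482 + 5)*10 = -477*10 = -4770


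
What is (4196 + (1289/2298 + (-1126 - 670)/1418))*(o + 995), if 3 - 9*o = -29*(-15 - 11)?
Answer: 28038472668038/7331769 ≈ 3.8242e+6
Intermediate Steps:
o = -751/9 (o = ⅓ - (-29)*(-15 - 11)/9 = ⅓ - (-29)*(-26)/9 = ⅓ - ⅑*754 = ⅓ - 754/9 = -751/9 ≈ -83.444)
(4196 + (1289/2298 + (-1126 - 670)/1418))*(o + 995) = (4196 + (1289/2298 + (-1126 - 670)/1418))*(-751/9 + 995) = (4196 + (1289*(1/2298) - 1796*1/1418))*(8204/9) = (4196 + (1289/2298 - 898/709))*(8204/9) = (4196 - 1149703/1629282)*(8204/9) = (6835317569/1629282)*(8204/9) = 28038472668038/7331769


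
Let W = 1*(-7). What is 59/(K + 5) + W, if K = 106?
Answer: -718/111 ≈ -6.4685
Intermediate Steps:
W = -7
59/(K + 5) + W = 59/(106 + 5) - 7 = 59/111 - 7 = -718/111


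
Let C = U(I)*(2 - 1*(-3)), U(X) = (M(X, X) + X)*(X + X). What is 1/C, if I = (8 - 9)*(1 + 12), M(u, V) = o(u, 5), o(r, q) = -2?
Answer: 1/1950 ≈ 0.00051282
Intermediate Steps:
M(u, V) = -2
I = -13 (I = -1*13 = -13)
U(X) = 2*X*(-2 + X) (U(X) = (-2 + X)*(X + X) = (-2 + X)*(2*X) = 2*X*(-2 + X))
C = 1950 (C = (2*(-13)*(-2 - 13))*(2 - 1*(-3)) = (2*(-13)*(-15))*(2 + 3) = 390*5 = 1950)
1/C = 1/1950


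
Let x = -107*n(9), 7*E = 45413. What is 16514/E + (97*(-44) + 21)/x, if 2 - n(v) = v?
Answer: -106286109/34014337 ≈ -3.1247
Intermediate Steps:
E = 45413/7 (E = (⅐)*45413 = 45413/7 ≈ 6487.6)
n(v) = 2 - v
x = 749 (x = -107*(2 - 1*9) = -107*(2 - 9) = -107*(-7) = 749)
16514/E + (97*(-44) + 21)/x = 16514/(45413/7) + (97*(-44) + 21)/749 = 16514*(7/45413) + (-4268 + 21)*(1/749) = 115598/45413 - 4247*1/749 = 115598/45413 - 4247/749 = -106286109/34014337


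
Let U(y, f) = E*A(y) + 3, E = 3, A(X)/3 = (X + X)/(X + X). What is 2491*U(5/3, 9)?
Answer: 29892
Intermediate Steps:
A(X) = 3 (A(X) = 3*((X + X)/(X + X)) = 3*((2*X)/((2*X))) = 3*((2*X)*(1/(2*X))) = 3*1 = 3)
U(y, f) = 12 (U(y, f) = 3*3 + 3 = 9 + 3 = 12)
2491*U(5/3, 9) = 2491*12 = 29892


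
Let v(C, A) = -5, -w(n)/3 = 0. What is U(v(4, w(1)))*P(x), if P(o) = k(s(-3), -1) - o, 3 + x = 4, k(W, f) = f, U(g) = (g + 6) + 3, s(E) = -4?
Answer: -8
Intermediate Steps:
w(n) = 0 (w(n) = -3*0 = 0)
U(g) = 9 + g (U(g) = (6 + g) + 3 = 9 + g)
x = 1 (x = -3 + 4 = 1)
P(o) = -1 - o
U(v(4, w(1)))*P(x) = (9 - 5)*(-1 - 1*1) = 4*(-1 - 1) = 4*(-2) = -8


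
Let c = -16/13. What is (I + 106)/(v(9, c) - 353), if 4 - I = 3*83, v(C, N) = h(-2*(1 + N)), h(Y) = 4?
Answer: 139/349 ≈ 0.39828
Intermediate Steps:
c = -16/13 (c = -16*1/13 = -16/13 ≈ -1.2308)
v(C, N) = 4
I = -245 (I = 4 - 3*83 = 4 - 1*249 = 4 - 249 = -245)
(I + 106)/(v(9, c) - 353) = (-245 + 106)/(4 - 353) = -139/(-349) = -139*(-1/349) = 139/349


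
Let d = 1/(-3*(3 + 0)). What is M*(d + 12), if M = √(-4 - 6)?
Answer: 107*I*√10/9 ≈ 37.596*I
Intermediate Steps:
M = I*√10 (M = √(-10) = I*√10 ≈ 3.1623*I)
d = -⅑ (d = 1/(-3*3) = 1/(-9) = -⅑ ≈ -0.11111)
M*(d + 12) = (I*√10)*(-⅑ + 12) = (I*√10)*(107/9) = 107*I*√10/9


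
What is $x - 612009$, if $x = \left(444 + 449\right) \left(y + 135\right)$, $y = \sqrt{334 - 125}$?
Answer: $-491454 + 893 \sqrt{209} \approx -4.7854 \cdot 10^{5}$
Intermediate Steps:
$y = \sqrt{209} \approx 14.457$
$x = 120555 + 893 \sqrt{209}$ ($x = \left(444 + 449\right) \left(\sqrt{209} + 135\right) = 893 \left(135 + \sqrt{209}\right) = 120555 + 893 \sqrt{209} \approx 1.3347 \cdot 10^{5}$)
$x - 612009 = \left(120555 + 893 \sqrt{209}\right) - 612009 = -491454 + 893 \sqrt{209}$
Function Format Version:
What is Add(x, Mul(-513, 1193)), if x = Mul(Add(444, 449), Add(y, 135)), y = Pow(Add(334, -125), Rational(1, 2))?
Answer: Add(-491454, Mul(893, Pow(209, Rational(1, 2)))) ≈ -4.7854e+5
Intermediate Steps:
y = Pow(209, Rational(1, 2)) ≈ 14.457
x = Add(120555, Mul(893, Pow(209, Rational(1, 2)))) (x = Mul(Add(444, 449), Add(Pow(209, Rational(1, 2)), 135)) = Mul(893, Add(135, Pow(209, Rational(1, 2)))) = Add(120555, Mul(893, Pow(209, Rational(1, 2)))) ≈ 1.3347e+5)
Add(x, Mul(-513, 1193)) = Add(Add(120555, Mul(893, Pow(209, Rational(1, 2)))), Mul(-513, 1193)) = Add(Add(120555, Mul(893, Pow(209, Rational(1, 2)))), -612009) = Add(-491454, Mul(893, Pow(209, Rational(1, 2))))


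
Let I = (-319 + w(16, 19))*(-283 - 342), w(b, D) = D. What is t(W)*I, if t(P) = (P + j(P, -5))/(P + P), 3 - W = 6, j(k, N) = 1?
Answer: 62500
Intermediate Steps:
W = -3 (W = 3 - 1*6 = 3 - 6 = -3)
I = 187500 (I = (-319 + 19)*(-283 - 342) = -300*(-625) = 187500)
t(P) = (1 + P)/(2*P) (t(P) = (P + 1)/(P + P) = (1 + P)/((2*P)) = (1 + P)*(1/(2*P)) = (1 + P)/(2*P))
t(W)*I = ((1/2)*(1 - 3)/(-3))*187500 = ((1/2)*(-1/3)*(-2))*187500 = (1/3)*187500 = 62500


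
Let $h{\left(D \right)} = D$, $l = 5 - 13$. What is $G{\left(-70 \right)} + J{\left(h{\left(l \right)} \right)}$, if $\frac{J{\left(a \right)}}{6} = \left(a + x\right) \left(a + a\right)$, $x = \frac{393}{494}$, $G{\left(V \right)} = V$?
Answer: $\frac{153542}{247} \approx 621.63$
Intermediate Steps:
$l = -8$ ($l = 5 - 13 = -8$)
$x = \frac{393}{494}$ ($x = 393 \cdot \frac{1}{494} = \frac{393}{494} \approx 0.79555$)
$J{\left(a \right)} = 12 a \left(\frac{393}{494} + a\right)$ ($J{\left(a \right)} = 6 \left(a + \frac{393}{494}\right) \left(a + a\right) = 6 \left(\frac{393}{494} + a\right) 2 a = 6 \cdot 2 a \left(\frac{393}{494} + a\right) = 12 a \left(\frac{393}{494} + a\right)$)
$G{\left(-70 \right)} + J{\left(h{\left(l \right)} \right)} = -70 + \frac{6}{247} \left(-8\right) \left(393 + 494 \left(-8\right)\right) = -70 + \frac{6}{247} \left(-8\right) \left(393 - 3952\right) = -70 + \frac{6}{247} \left(-8\right) \left(-3559\right) = -70 + \frac{170832}{247} = \frac{153542}{247}$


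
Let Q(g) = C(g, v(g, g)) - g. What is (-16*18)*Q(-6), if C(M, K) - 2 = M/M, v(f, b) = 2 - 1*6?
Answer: -2592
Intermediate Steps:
v(f, b) = -4 (v(f, b) = 2 - 6 = -4)
C(M, K) = 3 (C(M, K) = 2 + M/M = 2 + 1 = 3)
Q(g) = 3 - g
(-16*18)*Q(-6) = (-16*18)*(3 - 1*(-6)) = -288*(3 + 6) = -288*9 = -2592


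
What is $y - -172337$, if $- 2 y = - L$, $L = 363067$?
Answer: $\frac{707741}{2} \approx 3.5387 \cdot 10^{5}$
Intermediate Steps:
$y = \frac{363067}{2}$ ($y = - \frac{\left(-1\right) 363067}{2} = \left(- \frac{1}{2}\right) \left(-363067\right) = \frac{363067}{2} \approx 1.8153 \cdot 10^{5}$)
$y - -172337 = \frac{363067}{2} - -172337 = \frac{363067}{2} + 172337 = \frac{707741}{2}$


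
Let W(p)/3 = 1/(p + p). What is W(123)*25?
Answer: 25/82 ≈ 0.30488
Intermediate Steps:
W(p) = 3/(2*p) (W(p) = 3/(p + p) = 3/((2*p)) = 3*(1/(2*p)) = 3/(2*p))
W(123)*25 = ((3/2)/123)*25 = ((3/2)*(1/123))*25 = (1/82)*25 = 25/82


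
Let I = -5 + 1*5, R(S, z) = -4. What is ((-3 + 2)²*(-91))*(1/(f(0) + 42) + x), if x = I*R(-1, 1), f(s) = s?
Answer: -13/6 ≈ -2.1667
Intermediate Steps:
I = 0 (I = -5 + 5 = 0)
x = 0 (x = 0*(-4) = 0)
((-3 + 2)²*(-91))*(1/(f(0) + 42) + x) = ((-3 + 2)²*(-91))*(1/(0 + 42) + 0) = ((-1)²*(-91))*(1/42 + 0) = (1*(-91))*(1/42 + 0) = -91*1/42 = -13/6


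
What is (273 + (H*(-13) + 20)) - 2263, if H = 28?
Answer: -2334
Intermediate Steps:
(273 + (H*(-13) + 20)) - 2263 = (273 + (28*(-13) + 20)) - 2263 = (273 + (-364 + 20)) - 2263 = (273 - 344) - 2263 = -71 - 2263 = -2334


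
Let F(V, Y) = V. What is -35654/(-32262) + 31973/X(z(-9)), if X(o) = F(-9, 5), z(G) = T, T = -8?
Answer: -171865340/48393 ≈ -3551.4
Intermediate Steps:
z(G) = -8
X(o) = -9
-35654/(-32262) + 31973/X(z(-9)) = -35654/(-32262) + 31973/(-9) = -35654*(-1/32262) + 31973*(-1/9) = 17827/16131 - 31973/9 = -171865340/48393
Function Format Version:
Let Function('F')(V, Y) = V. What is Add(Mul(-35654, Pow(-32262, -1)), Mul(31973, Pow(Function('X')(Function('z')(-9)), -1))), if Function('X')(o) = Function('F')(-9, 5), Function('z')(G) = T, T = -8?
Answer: Rational(-171865340, 48393) ≈ -3551.4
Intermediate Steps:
Function('z')(G) = -8
Function('X')(o) = -9
Add(Mul(-35654, Pow(-32262, -1)), Mul(31973, Pow(Function('X')(Function('z')(-9)), -1))) = Add(Mul(-35654, Pow(-32262, -1)), Mul(31973, Pow(-9, -1))) = Add(Mul(-35654, Rational(-1, 32262)), Mul(31973, Rational(-1, 9))) = Add(Rational(17827, 16131), Rational(-31973, 9)) = Rational(-171865340, 48393)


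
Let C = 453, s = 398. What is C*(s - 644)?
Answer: -111438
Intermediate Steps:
C*(s - 644) = 453*(398 - 644) = 453*(-246) = -111438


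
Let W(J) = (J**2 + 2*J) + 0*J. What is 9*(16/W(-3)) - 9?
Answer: 39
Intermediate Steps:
W(J) = J**2 + 2*J (W(J) = (J**2 + 2*J) + 0 = J**2 + 2*J)
9*(16/W(-3)) - 9 = 9*(16/((-3*(2 - 3)))) - 9 = 9*(16/((-3*(-1)))) - 9 = 9*(16/3) - 9 = 48 - 9 = 39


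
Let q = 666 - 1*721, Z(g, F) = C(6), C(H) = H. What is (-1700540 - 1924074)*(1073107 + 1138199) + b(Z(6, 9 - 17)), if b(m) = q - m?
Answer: -8015130685945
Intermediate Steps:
Z(g, F) = 6
q = -55 (q = 666 - 721 = -55)
b(m) = -55 - m
(-1700540 - 1924074)*(1073107 + 1138199) + b(Z(6, 9 - 17)) = (-1700540 - 1924074)*(1073107 + 1138199) + (-55 - 1*6) = -3624614*2211306 + (-55 - 6) = -8015130685884 - 61 = -8015130685945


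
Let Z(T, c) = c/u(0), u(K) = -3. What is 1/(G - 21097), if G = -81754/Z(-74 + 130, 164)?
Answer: -2/39203 ≈ -5.1017e-5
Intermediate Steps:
Z(T, c) = -c/3 (Z(T, c) = c/(-3) = c*(-⅓) = -c/3)
G = 2991/2 (G = -81754/((-⅓*164)) = -81754/(-164/3) = -81754*(-3/164) = 2991/2 ≈ 1495.5)
1/(G - 21097) = 1/(2991/2 - 21097) = 1/(-39203/2) = -2/39203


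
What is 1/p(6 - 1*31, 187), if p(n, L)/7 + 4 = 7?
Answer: 1/21 ≈ 0.047619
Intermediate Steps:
p(n, L) = 21 (p(n, L) = -28 + 7*7 = -28 + 49 = 21)
1/p(6 - 1*31, 187) = 1/21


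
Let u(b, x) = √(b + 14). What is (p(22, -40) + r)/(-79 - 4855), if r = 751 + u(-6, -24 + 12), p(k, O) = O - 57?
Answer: -327/2467 - √2/2467 ≈ -0.13312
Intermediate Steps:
p(k, O) = -57 + O
u(b, x) = √(14 + b)
r = 751 + 2*√2 (r = 751 + √(14 - 6) = 751 + √8 = 751 + 2*√2 ≈ 753.83)
(p(22, -40) + r)/(-79 - 4855) = ((-57 - 40) + (751 + 2*√2))/(-79 - 4855) = (-97 + (751 + 2*√2))/(-4934) = (654 + 2*√2)*(-1/4934) = -327/2467 - √2/2467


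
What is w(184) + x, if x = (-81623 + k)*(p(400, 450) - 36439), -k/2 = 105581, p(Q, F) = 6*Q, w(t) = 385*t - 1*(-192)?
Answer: 9966179647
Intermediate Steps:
w(t) = 192 + 385*t (w(t) = 385*t + 192 = 192 + 385*t)
k = -211162 (k = -2*105581 = -211162)
x = 9966108615 (x = (-81623 - 211162)*(6*400 - 36439) = -292785*(2400 - 36439) = -292785*(-34039) = 9966108615)
w(184) + x = (192 + 385*184) + 9966108615 = (192 + 70840) + 9966108615 = 71032 + 9966108615 = 9966179647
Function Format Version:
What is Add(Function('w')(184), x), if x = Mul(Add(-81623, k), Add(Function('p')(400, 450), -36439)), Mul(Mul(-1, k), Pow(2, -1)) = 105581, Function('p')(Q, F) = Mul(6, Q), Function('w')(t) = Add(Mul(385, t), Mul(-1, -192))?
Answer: 9966179647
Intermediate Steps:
Function('w')(t) = Add(192, Mul(385, t)) (Function('w')(t) = Add(Mul(385, t), 192) = Add(192, Mul(385, t)))
k = -211162 (k = Mul(-2, 105581) = -211162)
x = 9966108615 (x = Mul(Add(-81623, -211162), Add(Mul(6, 400), -36439)) = Mul(-292785, Add(2400, -36439)) = Mul(-292785, -34039) = 9966108615)
Add(Function('w')(184), x) = Add(Add(192, Mul(385, 184)), 9966108615) = Add(Add(192, 70840), 9966108615) = Add(71032, 9966108615) = 9966179647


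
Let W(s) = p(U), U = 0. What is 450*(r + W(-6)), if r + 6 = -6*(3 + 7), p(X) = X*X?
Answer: -29700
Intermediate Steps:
p(X) = X²
r = -66 (r = -6 - 6*(3 + 7) = -6 - 6*10 = -6 - 60 = -66)
W(s) = 0 (W(s) = 0² = 0)
450*(r + W(-6)) = 450*(-66 + 0) = 450*(-66) = -29700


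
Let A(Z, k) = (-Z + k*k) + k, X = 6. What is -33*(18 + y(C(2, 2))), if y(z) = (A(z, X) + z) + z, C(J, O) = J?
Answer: -2046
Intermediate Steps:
A(Z, k) = k + k² - Z (A(Z, k) = (-Z + k²) + k = (k² - Z) + k = k + k² - Z)
y(z) = 42 + z (y(z) = ((6 + 6² - z) + z) + z = ((6 + 36 - z) + z) + z = ((42 - z) + z) + z = 42 + z)
-33*(18 + y(C(2, 2))) = -33*(18 + (42 + 2)) = -33*(18 + 44) = -33*62 = -2046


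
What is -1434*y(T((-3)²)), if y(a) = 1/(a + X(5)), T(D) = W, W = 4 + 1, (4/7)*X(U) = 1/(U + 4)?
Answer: -51624/187 ≈ -276.06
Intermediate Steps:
X(U) = 7/(4*(4 + U)) (X(U) = 7/(4*(U + 4)) = 7/(4*(4 + U)))
W = 5
T(D) = 5
y(a) = 1/(7/36 + a) (y(a) = 1/(a + 7/(4*(4 + 5))) = 1/(a + (7/4)/9) = 1/(a + (7/4)*(⅑)) = 1/(a + 7/36) = 1/(7/36 + a))
-1434*y(T((-3)²)) = -51624/(7 + 36*5) = -51624/(7 + 180) = -51624/187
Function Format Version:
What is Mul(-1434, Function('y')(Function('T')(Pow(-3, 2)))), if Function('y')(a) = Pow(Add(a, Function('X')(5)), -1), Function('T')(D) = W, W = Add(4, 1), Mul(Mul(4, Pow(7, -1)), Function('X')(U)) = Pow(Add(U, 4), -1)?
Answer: Rational(-51624, 187) ≈ -276.06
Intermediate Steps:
Function('X')(U) = Mul(Rational(7, 4), Pow(Add(4, U), -1)) (Function('X')(U) = Mul(Rational(7, 4), Pow(Add(U, 4), -1)) = Mul(Rational(7, 4), Pow(Add(4, U), -1)))
W = 5
Function('T')(D) = 5
Function('y')(a) = Pow(Add(Rational(7, 36), a), -1) (Function('y')(a) = Pow(Add(a, Mul(Rational(7, 4), Pow(Add(4, 5), -1))), -1) = Pow(Add(a, Mul(Rational(7, 4), Pow(9, -1))), -1) = Pow(Add(a, Mul(Rational(7, 4), Rational(1, 9))), -1) = Pow(Add(a, Rational(7, 36)), -1) = Pow(Add(Rational(7, 36), a), -1))
Mul(-1434, Function('y')(Function('T')(Pow(-3, 2)))) = Mul(-1434, Mul(36, Pow(Add(7, Mul(36, 5)), -1))) = Mul(-1434, Mul(36, Pow(Add(7, 180), -1))) = Mul(-1434, Mul(36, Pow(187, -1))) = Mul(-1434, Mul(36, Rational(1, 187))) = Mul(-1434, Rational(36, 187)) = Rational(-51624, 187)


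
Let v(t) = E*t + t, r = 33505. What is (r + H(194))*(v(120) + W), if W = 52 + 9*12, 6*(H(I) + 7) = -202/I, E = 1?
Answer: 3899147000/291 ≈ 1.3399e+7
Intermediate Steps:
H(I) = -7 - 101/(3*I) (H(I) = -7 + (-202/I)/6 = -7 - 101/(3*I))
W = 160 (W = 52 + 108 = 160)
v(t) = 2*t (v(t) = 1*t + t = t + t = 2*t)
(r + H(194))*(v(120) + W) = (33505 + (-7 - 101/3/194))*(2*120 + 160) = (33505 + (-7 - 101/3*1/194))*(240 + 160) = (33505 + (-7 - 101/582))*400 = (33505 - 4175/582)*400 = (19495735/582)*400 = 3899147000/291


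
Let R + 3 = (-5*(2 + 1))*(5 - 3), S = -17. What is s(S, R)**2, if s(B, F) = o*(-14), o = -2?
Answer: 784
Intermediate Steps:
R = -33 (R = -3 + (-5*(2 + 1))*(5 - 3) = -3 - 5*3*2 = -3 - 15*2 = -3 - 30 = -33)
s(B, F) = 28 (s(B, F) = -2*(-14) = 28)
s(S, R)**2 = 28**2 = 784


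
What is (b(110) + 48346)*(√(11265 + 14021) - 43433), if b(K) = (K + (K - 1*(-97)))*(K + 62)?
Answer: -4467952710 + 102870*√25286 ≈ -4.4516e+9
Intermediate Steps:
b(K) = (62 + K)*(97 + 2*K) (b(K) = (K + (K + 97))*(62 + K) = (K + (97 + K))*(62 + K) = (97 + 2*K)*(62 + K) = (62 + K)*(97 + 2*K))
(b(110) + 48346)*(√(11265 + 14021) - 43433) = ((6014 + 2*110² + 221*110) + 48346)*(√(11265 + 14021) - 43433) = ((6014 + 2*12100 + 24310) + 48346)*(√25286 - 43433) = ((6014 + 24200 + 24310) + 48346)*(-43433 + √25286) = (54524 + 48346)*(-43433 + √25286) = 102870*(-43433 + √25286) = -4467952710 + 102870*√25286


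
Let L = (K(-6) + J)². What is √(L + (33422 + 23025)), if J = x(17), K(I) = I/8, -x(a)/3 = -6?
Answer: √907913/4 ≈ 238.21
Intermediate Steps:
x(a) = 18 (x(a) = -3*(-6) = 18)
K(I) = I/8 (K(I) = I*(⅛) = I/8)
J = 18
L = 4761/16 (L = ((⅛)*(-6) + 18)² = (-¾ + 18)² = (69/4)² = 4761/16 ≈ 297.56)
√(L + (33422 + 23025)) = √(4761/16 + (33422 + 23025)) = √(4761/16 + 56447) = √(907913/16) = √907913/4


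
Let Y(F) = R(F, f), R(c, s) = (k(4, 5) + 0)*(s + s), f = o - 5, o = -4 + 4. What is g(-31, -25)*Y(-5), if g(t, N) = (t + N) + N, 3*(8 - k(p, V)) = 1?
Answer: 6210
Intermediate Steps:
k(p, V) = 23/3 (k(p, V) = 8 - 1/3*1 = 8 - 1/3 = 23/3)
o = 0
g(t, N) = t + 2*N (g(t, N) = (N + t) + N = t + 2*N)
f = -5 (f = 0 - 5 = -5)
R(c, s) = 46*s/3 (R(c, s) = (23/3 + 0)*(s + s) = 23*(2*s)/3 = 46*s/3)
Y(F) = -230/3 (Y(F) = (46/3)*(-5) = -230/3)
g(-31, -25)*Y(-5) = (-31 + 2*(-25))*(-230/3) = (-31 - 50)*(-230/3) = -81*(-230/3) = 6210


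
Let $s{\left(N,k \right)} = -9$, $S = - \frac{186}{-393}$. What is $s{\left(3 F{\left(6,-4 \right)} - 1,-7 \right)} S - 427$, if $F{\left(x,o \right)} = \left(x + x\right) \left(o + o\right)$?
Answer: $- \frac{56495}{131} \approx -431.26$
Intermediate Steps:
$F{\left(x,o \right)} = 4 o x$ ($F{\left(x,o \right)} = 2 x 2 o = 4 o x$)
$S = \frac{62}{131}$ ($S = \left(-186\right) \left(- \frac{1}{393}\right) = \frac{62}{131} \approx 0.47328$)
$s{\left(3 F{\left(6,-4 \right)} - 1,-7 \right)} S - 427 = \left(-9\right) \frac{62}{131} - 427 = - \frac{558}{131} - 427 = - \frac{56495}{131}$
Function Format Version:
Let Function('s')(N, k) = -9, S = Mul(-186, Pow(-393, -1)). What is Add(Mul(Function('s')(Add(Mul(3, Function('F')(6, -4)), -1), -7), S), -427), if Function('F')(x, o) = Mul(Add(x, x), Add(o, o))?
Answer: Rational(-56495, 131) ≈ -431.26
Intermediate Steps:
Function('F')(x, o) = Mul(4, o, x) (Function('F')(x, o) = Mul(Mul(2, x), Mul(2, o)) = Mul(4, o, x))
S = Rational(62, 131) (S = Mul(-186, Rational(-1, 393)) = Rational(62, 131) ≈ 0.47328)
Add(Mul(Function('s')(Add(Mul(3, Function('F')(6, -4)), -1), -7), S), -427) = Add(Mul(-9, Rational(62, 131)), -427) = Add(Rational(-558, 131), -427) = Rational(-56495, 131)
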